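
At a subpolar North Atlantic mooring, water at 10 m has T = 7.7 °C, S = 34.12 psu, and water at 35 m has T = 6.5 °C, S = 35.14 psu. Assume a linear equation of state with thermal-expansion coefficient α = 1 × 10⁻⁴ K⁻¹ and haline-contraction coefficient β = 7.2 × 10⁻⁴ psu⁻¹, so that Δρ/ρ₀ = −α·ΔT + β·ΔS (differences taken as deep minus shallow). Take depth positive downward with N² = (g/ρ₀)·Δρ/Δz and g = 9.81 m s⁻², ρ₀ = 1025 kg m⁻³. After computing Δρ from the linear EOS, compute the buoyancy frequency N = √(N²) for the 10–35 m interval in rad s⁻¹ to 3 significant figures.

ΔT = -1.2 K, ΔS = +1.02 psu (deep − shallow).
Δρ/ρ₀ = −αΔT + βΔS = 1.20 × 10⁻⁴ + 7.344 × 10⁻⁴ = 8.544 × 10⁻⁴, so Δρ ≈ 0.8758 kg m⁻³.
N² = (g/ρ₀)·Δρ/Δz = g·(Δρ/ρ₀)/Δz = 9.81 × 8.544 × 10⁻⁴ / 25 = 3.3527 × 10⁻⁴ s⁻².
N = √(3.3527 × 10⁻⁴) = 0.018310 rad s⁻¹ ≈ 0.0183 rad s⁻¹.

0.0183 rad s⁻¹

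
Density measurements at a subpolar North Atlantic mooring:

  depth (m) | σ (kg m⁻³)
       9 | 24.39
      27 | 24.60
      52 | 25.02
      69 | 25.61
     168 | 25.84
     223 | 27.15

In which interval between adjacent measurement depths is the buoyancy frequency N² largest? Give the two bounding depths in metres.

52–69 m

Compute the density gradient over each adjacent pair:
  9–27 m: Δρ/Δz = 0.21/18 = 0.012 kg m⁻⁴
  27–52 m: Δρ/Δz = 0.42/25 = 0.017 kg m⁻⁴
  52–69 m: Δρ/Δz = 0.59/17 = 0.035 kg m⁻⁴
  69–168 m: Δρ/Δz = 0.23/99 = 2.3 × 10⁻³ kg m⁻⁴
  168–223 m: Δρ/Δz = 1.31/55 = 0.024 kg m⁻⁴
The largest gradient is in the 52–69 m interval — the pycnocline.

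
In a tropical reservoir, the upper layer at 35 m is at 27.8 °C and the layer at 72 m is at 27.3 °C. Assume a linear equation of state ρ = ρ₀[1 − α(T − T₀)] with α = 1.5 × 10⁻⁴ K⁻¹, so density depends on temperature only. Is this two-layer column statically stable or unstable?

stable

ΔT = 27.3 − 27.8 = -0.5 K, so Δρ/ρ₀ = −αΔT = 7.50 × 10⁻⁵.
Δρ/ρ₀ > 0, so Δρ > 0: deeper water is denser → statically stable.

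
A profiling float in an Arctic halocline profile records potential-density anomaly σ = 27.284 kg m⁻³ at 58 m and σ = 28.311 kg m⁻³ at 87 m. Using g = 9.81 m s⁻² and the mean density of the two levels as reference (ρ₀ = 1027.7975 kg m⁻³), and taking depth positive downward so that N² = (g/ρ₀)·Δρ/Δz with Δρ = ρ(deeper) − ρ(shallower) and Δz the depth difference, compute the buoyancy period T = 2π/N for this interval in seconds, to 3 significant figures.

Δρ = 1028.311 − 1027.284 = 1.027 kg m⁻³ over Δz = 87 − 58 = 29 m.
N² = (9.81/1027.7975) × (1.027/29) = 3.3801 × 10⁻⁴ s⁻².
N = √(3.3801 × 10⁻⁴) = 0.018385 rad s⁻¹, so T = 2π/N = 341.76 s ≈ 342 s.

342 s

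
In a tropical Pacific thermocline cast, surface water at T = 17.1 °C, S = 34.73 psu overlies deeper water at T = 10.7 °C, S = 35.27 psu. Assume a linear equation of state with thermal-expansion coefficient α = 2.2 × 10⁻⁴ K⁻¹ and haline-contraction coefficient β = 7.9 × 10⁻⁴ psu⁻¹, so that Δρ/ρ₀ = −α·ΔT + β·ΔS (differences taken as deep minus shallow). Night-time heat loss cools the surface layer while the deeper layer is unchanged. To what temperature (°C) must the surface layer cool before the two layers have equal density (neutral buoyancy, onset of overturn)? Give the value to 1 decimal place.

Neutral buoyancy requires Δρ = 0, i.e. −α(T_deep − T_surf′) + β(S_deep − S_surf) = 0.
T_surf′ = T_deep − (β/α)·ΔS = 10.7 − (7.9 × 10⁻⁴/2.2 × 10⁻⁴)·(+0.54) = 8.761 °C.
Cooling required: 17.1 − (8.761) = 8.339 °C.

8.8 °C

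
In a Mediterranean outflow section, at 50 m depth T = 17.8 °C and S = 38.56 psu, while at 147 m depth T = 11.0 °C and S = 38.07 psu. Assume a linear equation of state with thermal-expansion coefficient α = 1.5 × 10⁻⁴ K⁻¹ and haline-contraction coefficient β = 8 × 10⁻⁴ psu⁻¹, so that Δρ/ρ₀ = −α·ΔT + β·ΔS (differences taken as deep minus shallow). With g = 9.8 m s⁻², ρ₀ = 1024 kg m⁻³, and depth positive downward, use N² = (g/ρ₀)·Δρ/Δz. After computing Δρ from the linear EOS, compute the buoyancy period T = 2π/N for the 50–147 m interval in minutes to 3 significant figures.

13.1 min

ΔT = -6.8 K, ΔS = -0.49 psu (deep − shallow).
Δρ/ρ₀ = −αΔT + βΔS = 1.02 × 10⁻³ − 3.92 × 10⁻⁴ = 6.28 × 10⁻⁴, so Δρ ≈ 0.6431 kg m⁻³.
N² = (g/ρ₀)·Δρ/Δz = g·(Δρ/ρ₀)/Δz = 9.8 × 6.28 × 10⁻⁴ / 97 = 6.3447 × 10⁻⁵ s⁻².
N = √(6.3447 × 10⁻⁵) = 7.9654 × 10⁻³ rad s⁻¹ → T = 2π/N = 788.81 s = 13.147 min ≈ 13.1 min.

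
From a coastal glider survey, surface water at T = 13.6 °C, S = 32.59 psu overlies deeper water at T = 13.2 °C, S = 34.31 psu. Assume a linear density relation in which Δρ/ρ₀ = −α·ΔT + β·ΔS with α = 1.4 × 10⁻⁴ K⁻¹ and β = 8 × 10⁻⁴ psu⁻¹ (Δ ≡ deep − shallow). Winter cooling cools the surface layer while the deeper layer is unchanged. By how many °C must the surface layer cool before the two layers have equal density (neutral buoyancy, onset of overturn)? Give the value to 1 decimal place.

10.2 °C

Neutral buoyancy requires Δρ = 0, i.e. −α(T_deep − T_surf′) + β(S_deep − S_surf) = 0.
T_surf′ = T_deep − (β/α)·ΔS = 13.2 − (8 × 10⁻⁴/1.4 × 10⁻⁴)·(+1.72) = 3.371 °C.
Cooling required: 13.6 − (3.371) = 10.229 °C.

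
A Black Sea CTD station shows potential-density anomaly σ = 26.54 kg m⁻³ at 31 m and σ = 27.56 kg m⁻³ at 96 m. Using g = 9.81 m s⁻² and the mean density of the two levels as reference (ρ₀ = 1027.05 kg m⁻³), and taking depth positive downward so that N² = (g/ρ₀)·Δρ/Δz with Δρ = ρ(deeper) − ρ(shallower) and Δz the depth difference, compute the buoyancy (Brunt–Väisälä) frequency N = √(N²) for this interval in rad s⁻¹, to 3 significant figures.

Δρ = 1027.56 − 1026.54 = 1.02 kg m⁻³ over Δz = 96 − 31 = 65 m.
N² = (9.81/1027.05) × (1.02/65) = 1.4989 × 10⁻⁴ s⁻².
N = √(1.4989 × 10⁻⁴) = 0.012243 rad s⁻¹ ≈ 0.0122 rad s⁻¹.

0.0122 rad s⁻¹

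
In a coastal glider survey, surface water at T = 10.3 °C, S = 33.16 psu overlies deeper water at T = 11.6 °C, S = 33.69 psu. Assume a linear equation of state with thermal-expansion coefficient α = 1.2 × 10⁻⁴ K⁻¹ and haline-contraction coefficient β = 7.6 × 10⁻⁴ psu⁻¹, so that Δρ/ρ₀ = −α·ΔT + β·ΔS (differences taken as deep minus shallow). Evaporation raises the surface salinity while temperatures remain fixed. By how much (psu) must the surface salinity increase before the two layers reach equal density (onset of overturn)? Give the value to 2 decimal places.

Neutral buoyancy requires −α(T_deep − T_surf) + β(S_deep − S_surf′) = 0.
S_surf′ = S_deep − (α/β)·ΔT = 33.69 − (1.2 × 10⁻⁴/7.6 × 10⁻⁴)·(+1.3) = 33.4847 psu.
Increase required: 33.4847 − 33.16 = 0.3247 psu.

0.32 psu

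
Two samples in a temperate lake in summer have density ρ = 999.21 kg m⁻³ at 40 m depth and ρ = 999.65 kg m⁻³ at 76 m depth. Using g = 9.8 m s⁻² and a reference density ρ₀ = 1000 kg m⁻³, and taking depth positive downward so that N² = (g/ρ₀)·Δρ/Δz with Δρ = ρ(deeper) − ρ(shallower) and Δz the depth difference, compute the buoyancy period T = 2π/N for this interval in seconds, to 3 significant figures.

574 s

Δρ = 999.65 − 999.21 = 0.44 kg m⁻³ over Δz = 76 − 40 = 36 m.
N² = (9.8/1000) × (0.44/36) = 1.1978 × 10⁻⁴ s⁻².
N = √(1.1978 × 10⁻⁴) = 0.010944 rad s⁻¹, so T = 2π/N = 574.12 s ≈ 574 s.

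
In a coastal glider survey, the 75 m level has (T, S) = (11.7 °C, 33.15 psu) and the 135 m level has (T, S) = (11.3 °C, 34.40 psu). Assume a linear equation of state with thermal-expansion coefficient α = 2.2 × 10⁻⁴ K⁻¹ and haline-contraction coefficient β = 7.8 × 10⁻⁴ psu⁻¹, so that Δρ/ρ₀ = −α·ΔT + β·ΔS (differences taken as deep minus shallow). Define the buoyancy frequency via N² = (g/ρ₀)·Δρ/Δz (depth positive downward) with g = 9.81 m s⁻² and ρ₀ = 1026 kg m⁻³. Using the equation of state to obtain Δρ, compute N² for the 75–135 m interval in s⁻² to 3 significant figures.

1.74 × 10⁻⁴ s⁻²

ΔT = -0.4 K, ΔS = +1.25 psu (deep − shallow).
Δρ/ρ₀ = −αΔT + βΔS = 8.80 × 10⁻⁵ + 9.75 × 10⁻⁴ = 1.063 × 10⁻³, so Δρ ≈ 1.091 kg m⁻³.
N² = (g/ρ₀)·Δρ/Δz = g·(Δρ/ρ₀)/Δz = 9.81 × 1.063 × 10⁻³ / 60 = 1.7380 × 10⁻⁴ s⁻² ≈ 1.74 × 10⁻⁴ s⁻².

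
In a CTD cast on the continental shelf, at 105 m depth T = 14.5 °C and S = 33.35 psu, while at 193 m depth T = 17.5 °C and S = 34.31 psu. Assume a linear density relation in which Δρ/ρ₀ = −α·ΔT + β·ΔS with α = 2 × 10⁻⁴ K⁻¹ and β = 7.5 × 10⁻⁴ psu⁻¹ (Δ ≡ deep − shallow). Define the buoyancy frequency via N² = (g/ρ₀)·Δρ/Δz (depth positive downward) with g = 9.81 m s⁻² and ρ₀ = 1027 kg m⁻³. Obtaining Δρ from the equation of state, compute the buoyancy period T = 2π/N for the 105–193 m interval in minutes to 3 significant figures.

ΔT = +3.0 K, ΔS = +0.96 psu (deep − shallow).
Δρ/ρ₀ = −αΔT + βΔS = -6.00 × 10⁻⁴ + 7.20 × 10⁻⁴ = 1.20 × 10⁻⁴, so Δρ ≈ 0.1232 kg m⁻³.
N² = (g/ρ₀)·Δρ/Δz = g·(Δρ/ρ₀)/Δz = 9.81 × 1.20 × 10⁻⁴ / 88 = 1.3377 × 10⁻⁵ s⁻².
N = √(1.3377 × 10⁻⁵) = 3.6575 × 10⁻³ rad s⁻¹ → T = 2π/N = 1.7179 × 10³ s = 28.632 min ≈ 28.6 min.

28.6 min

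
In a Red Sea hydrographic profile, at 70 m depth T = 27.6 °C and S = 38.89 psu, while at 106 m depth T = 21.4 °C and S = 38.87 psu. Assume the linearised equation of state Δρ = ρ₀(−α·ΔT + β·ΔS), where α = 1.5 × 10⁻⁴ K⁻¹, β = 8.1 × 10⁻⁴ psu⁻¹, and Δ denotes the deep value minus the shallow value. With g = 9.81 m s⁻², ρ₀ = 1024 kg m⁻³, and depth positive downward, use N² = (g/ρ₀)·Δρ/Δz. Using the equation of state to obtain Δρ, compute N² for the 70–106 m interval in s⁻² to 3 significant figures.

ΔT = -6.2 K, ΔS = -0.02 psu (deep − shallow).
Δρ/ρ₀ = −αΔT + βΔS = 9.30 × 10⁻⁴ − 1.62 × 10⁻⁵ = 9.138 × 10⁻⁴, so Δρ ≈ 0.9357 kg m⁻³.
N² = (g/ρ₀)·Δρ/Δz = g·(Δρ/ρ₀)/Δz = 9.81 × 9.138 × 10⁻⁴ / 36 = 2.4901 × 10⁻⁴ s⁻² ≈ 2.49 × 10⁻⁴ s⁻².

2.49 × 10⁻⁴ s⁻²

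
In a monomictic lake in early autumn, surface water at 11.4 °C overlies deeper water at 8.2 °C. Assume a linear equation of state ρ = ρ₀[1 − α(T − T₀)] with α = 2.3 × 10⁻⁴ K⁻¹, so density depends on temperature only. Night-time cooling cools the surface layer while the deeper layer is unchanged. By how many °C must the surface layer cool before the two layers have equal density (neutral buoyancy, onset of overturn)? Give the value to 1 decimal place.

3.2 °C

With temperature the only control, equal density requires T_surf′ = T_deep.
T_surf′ = 8.2 °C.
Cooling required: 11.4 − 8.2 = 3.2 °C.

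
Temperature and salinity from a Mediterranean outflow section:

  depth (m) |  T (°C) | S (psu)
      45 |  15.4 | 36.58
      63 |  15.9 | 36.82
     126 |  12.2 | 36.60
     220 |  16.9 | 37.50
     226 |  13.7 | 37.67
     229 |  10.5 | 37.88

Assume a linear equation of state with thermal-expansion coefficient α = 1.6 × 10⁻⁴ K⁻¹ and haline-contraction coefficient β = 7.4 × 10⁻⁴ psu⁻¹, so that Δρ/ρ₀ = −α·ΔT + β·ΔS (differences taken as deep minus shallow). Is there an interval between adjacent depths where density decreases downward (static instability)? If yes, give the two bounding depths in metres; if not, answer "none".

126–220 m

Evaluate Δρ/ρ₀ = −αΔT + βΔS across each adjacent pair:
  45–63 m: −αΔT+βΔS = −(1.6 × 10⁻⁴)(+0.5)+(7.4 × 10⁻⁴)(+0.24) = 9.8 × 10⁻⁵ → stable
  63–126 m: −αΔT+βΔS = −(1.6 × 10⁻⁴)(-3.7)+(7.4 × 10⁻⁴)(-0.22) = 4.3 × 10⁻⁴ → stable
  126–220 m: −αΔT+βΔS = −(1.6 × 10⁻⁴)(+4.7)+(7.4 × 10⁻⁴)(+0.90) = -8.6 × 10⁻⁵ → UNSTABLE
  220–226 m: −αΔT+βΔS = −(1.6 × 10⁻⁴)(-3.2)+(7.4 × 10⁻⁴)(+0.17) = 6.4 × 10⁻⁴ → stable
  226–229 m: −αΔT+βΔS = −(1.6 × 10⁻⁴)(-3.2)+(7.4 × 10⁻⁴)(+0.21) = 6.7 × 10⁻⁴ → stable
The 126–220 m interval has Δρ < 0: lighter water underlies denser water.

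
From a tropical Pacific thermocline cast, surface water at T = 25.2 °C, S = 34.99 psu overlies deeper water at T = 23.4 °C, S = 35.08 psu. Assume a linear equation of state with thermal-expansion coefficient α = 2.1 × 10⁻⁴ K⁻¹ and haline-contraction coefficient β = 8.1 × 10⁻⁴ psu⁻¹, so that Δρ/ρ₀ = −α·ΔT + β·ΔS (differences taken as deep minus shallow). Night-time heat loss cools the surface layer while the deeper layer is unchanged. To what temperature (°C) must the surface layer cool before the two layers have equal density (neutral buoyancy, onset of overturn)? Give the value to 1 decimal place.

23.1 °C

Neutral buoyancy requires Δρ = 0, i.e. −α(T_deep − T_surf′) + β(S_deep − S_surf) = 0.
T_surf′ = T_deep − (β/α)·ΔS = 23.4 − (8.1 × 10⁻⁴/2.1 × 10⁻⁴)·(+0.09) = 23.053 °C.
Cooling required: 25.2 − (23.053) = 2.147 °C.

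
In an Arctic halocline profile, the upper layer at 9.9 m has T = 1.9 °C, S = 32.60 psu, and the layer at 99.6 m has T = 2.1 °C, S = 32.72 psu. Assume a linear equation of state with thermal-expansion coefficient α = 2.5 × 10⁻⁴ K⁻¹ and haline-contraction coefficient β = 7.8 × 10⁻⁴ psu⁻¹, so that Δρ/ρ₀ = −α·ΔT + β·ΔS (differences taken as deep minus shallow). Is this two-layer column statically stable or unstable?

ΔT = 2.1 − 1.9 = +0.2 K and ΔS = 32.72 − 32.60 = +0.12 psu (deep − shallow).
−αΔT = -5.00 × 10⁻⁵; βΔS = 9.36 × 10⁻⁵; sum Δρ/ρ₀ = 4.36 × 10⁻⁵.
Δρ/ρ₀ > 0, so Δρ > 0: deeper water is denser → statically stable.

stable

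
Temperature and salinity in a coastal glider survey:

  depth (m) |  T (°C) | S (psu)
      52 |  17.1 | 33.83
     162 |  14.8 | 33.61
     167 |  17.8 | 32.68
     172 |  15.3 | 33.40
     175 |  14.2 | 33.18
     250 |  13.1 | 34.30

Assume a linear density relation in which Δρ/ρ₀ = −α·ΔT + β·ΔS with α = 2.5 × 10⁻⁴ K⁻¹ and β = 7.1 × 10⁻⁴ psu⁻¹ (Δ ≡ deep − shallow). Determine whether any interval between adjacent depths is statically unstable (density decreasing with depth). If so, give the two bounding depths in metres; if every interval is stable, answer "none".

162–167 m

Evaluate Δρ/ρ₀ = −αΔT + βΔS across each adjacent pair:
  52–162 m: −αΔT+βΔS = −(2.5 × 10⁻⁴)(-2.3)+(7.1 × 10⁻⁴)(-0.22) = 4.2 × 10⁻⁴ → stable
  162–167 m: −αΔT+βΔS = −(2.5 × 10⁻⁴)(+3.0)+(7.1 × 10⁻⁴)(-0.93) = -1.4 × 10⁻³ → UNSTABLE
  167–172 m: −αΔT+βΔS = −(2.5 × 10⁻⁴)(-2.5)+(7.1 × 10⁻⁴)(+0.72) = 1.1 × 10⁻³ → stable
  172–175 m: −αΔT+βΔS = −(2.5 × 10⁻⁴)(-1.1)+(7.1 × 10⁻⁴)(-0.22) = 1.2 × 10⁻⁴ → stable
  175–250 m: −αΔT+βΔS = −(2.5 × 10⁻⁴)(-1.1)+(7.1 × 10⁻⁴)(+1.12) = 1.1 × 10⁻³ → stable
The 162–167 m interval has Δρ < 0: lighter water underlies denser water.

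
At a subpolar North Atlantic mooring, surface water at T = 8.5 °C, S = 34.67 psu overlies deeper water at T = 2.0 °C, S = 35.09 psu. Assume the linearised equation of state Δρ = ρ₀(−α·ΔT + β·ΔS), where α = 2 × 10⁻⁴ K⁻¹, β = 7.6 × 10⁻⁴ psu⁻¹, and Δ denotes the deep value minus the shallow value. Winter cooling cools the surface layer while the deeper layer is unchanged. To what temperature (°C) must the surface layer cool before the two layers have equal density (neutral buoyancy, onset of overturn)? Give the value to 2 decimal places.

Neutral buoyancy requires Δρ = 0, i.e. −α(T_deep − T_surf′) + β(S_deep − S_surf) = 0.
T_surf′ = T_deep − (β/α)·ΔS = 2.0 − (7.6 × 10⁻⁴/2 × 10⁻⁴)·(+0.42) = 0.4040 °C.
Cooling required: 8.5 − (0.4040) = 8.0960 °C.

0.40 °C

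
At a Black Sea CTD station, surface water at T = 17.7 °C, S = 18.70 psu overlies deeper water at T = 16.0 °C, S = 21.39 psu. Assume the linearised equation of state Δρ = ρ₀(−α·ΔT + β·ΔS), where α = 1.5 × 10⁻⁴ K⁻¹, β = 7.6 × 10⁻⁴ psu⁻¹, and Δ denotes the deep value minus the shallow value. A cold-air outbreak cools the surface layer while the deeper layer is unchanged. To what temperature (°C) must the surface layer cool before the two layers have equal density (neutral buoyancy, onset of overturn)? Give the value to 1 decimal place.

Neutral buoyancy requires Δρ = 0, i.e. −α(T_deep − T_surf′) + β(S_deep − S_surf) = 0.
T_surf′ = T_deep − (β/α)·ΔS = 16.0 − (7.6 × 10⁻⁴/1.5 × 10⁻⁴)·(+2.69) = 2.371 °C.
Cooling required: 17.7 − (2.371) = 15.329 °C.

2.4 °C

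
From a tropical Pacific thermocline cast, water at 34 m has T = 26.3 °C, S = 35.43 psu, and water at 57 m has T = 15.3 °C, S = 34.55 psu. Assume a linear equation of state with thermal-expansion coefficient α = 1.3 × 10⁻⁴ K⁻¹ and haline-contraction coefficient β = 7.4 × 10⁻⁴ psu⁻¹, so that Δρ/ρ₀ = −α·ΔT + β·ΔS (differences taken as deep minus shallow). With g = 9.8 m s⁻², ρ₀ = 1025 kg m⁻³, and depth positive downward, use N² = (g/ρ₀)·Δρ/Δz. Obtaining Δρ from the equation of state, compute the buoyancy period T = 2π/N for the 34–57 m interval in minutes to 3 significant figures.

5.75 min

ΔT = -11.0 K, ΔS = -0.88 psu (deep − shallow).
Δρ/ρ₀ = −αΔT + βΔS = 1.43 × 10⁻³ − 6.512 × 10⁻⁴ = 7.788 × 10⁻⁴, so Δρ ≈ 0.7983 kg m⁻³.
N² = (g/ρ₀)·Δρ/Δz = g·(Δρ/ρ₀)/Δz = 9.8 × 7.788 × 10⁻⁴ / 23 = 3.3184 × 10⁻⁴ s⁻².
N = √(3.3184 × 10⁻⁴) = 0.018216 rad s⁻¹ → T = 2π/N = 344.93 s = 5.7488 min ≈ 5.75 min.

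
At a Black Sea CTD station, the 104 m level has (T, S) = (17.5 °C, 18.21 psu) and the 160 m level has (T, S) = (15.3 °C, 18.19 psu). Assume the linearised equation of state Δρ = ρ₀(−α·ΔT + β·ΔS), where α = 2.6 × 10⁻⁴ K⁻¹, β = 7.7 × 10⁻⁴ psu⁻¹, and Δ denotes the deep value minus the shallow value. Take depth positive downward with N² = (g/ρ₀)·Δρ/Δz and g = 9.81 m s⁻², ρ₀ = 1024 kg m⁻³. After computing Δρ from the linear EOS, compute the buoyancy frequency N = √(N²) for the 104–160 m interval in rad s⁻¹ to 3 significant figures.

ΔT = -2.2 K, ΔS = -0.02 psu (deep − shallow).
Δρ/ρ₀ = −αΔT + βΔS = 5.72 × 10⁻⁴ − 1.54 × 10⁻⁵ = 5.566 × 10⁻⁴, so Δρ ≈ 0.5700 kg m⁻³.
N² = (g/ρ₀)·Δρ/Δz = g·(Δρ/ρ₀)/Δz = 9.81 × 5.566 × 10⁻⁴ / 56 = 9.7504 × 10⁻⁵ s⁻².
N = √(9.7504 × 10⁻⁵) = 9.8744 × 10⁻³ rad s⁻¹ ≈ 9.87 × 10⁻³ rad s⁻¹.

9.87 × 10⁻³ rad s⁻¹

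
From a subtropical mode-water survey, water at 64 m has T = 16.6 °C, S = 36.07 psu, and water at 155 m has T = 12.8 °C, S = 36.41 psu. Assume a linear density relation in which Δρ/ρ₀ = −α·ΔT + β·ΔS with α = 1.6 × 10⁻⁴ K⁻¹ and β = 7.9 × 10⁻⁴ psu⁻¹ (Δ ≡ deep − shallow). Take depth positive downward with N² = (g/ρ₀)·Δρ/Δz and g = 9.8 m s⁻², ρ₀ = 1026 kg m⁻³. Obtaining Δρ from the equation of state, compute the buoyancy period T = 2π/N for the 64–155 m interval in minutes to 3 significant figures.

ΔT = -3.8 K, ΔS = +0.34 psu (deep − shallow).
Δρ/ρ₀ = −αΔT + βΔS = 6.08 × 10⁻⁴ + 2.686 × 10⁻⁴ = 8.766 × 10⁻⁴, so Δρ ≈ 0.8994 kg m⁻³.
N² = (g/ρ₀)·Δρ/Δz = g·(Δρ/ρ₀)/Δz = 9.8 × 8.766 × 10⁻⁴ / 91 = 9.4403 × 10⁻⁵ s⁻².
N = √(9.4403 × 10⁻⁵) = 9.7161 × 10⁻³ rad s⁻¹ → T = 2π/N = 646.68 s = 10.778 min ≈ 10.8 min.

10.8 min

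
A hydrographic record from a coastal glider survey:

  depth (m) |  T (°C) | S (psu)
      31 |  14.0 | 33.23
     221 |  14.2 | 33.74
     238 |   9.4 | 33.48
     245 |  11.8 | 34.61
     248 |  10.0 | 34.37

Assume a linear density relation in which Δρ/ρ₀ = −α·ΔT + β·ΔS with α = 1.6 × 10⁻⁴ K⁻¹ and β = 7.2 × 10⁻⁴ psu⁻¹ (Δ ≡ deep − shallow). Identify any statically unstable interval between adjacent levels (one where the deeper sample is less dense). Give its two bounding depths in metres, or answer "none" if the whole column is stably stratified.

none

Evaluate Δρ/ρ₀ = −αΔT + βΔS across each adjacent pair:
  31–221 m: −αΔT+βΔS = −(1.6 × 10⁻⁴)(+0.2)+(7.2 × 10⁻⁴)(+0.51) = 3.4 × 10⁻⁴ → stable
  221–238 m: −αΔT+βΔS = −(1.6 × 10⁻⁴)(-4.8)+(7.2 × 10⁻⁴)(-0.26) = 5.8 × 10⁻⁴ → stable
  238–245 m: −αΔT+βΔS = −(1.6 × 10⁻⁴)(+2.4)+(7.2 × 10⁻⁴)(+1.13) = 4.3 × 10⁻⁴ → stable
  245–248 m: −αΔT+βΔS = −(1.6 × 10⁻⁴)(-1.8)+(7.2 × 10⁻⁴)(-0.24) = 1.2 × 10⁻⁴ → stable
Every interval has Δρ > 0: the column is stably stratified throughout.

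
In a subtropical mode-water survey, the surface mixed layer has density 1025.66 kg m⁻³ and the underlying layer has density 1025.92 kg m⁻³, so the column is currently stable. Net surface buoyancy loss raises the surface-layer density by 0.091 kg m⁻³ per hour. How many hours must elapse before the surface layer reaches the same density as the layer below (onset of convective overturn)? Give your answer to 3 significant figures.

Density deficit of the surface layer: 1025.92 − 1025.66 = 0.26 kg m⁻³.
Required change = 0.26 / 0.091 = 2.86 hours.

2.86 hours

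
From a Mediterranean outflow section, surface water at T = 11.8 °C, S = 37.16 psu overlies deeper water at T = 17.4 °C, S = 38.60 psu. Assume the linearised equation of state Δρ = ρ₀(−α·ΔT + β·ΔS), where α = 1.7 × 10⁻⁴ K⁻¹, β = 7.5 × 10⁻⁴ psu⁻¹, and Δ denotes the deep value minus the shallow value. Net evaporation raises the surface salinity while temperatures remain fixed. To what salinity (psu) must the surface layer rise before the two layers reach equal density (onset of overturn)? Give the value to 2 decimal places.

Neutral buoyancy requires −α(T_deep − T_surf) + β(S_deep − S_surf′) = 0.
S_surf′ = S_deep − (α/β)·ΔT = 38.60 − (1.7 × 10⁻⁴/7.5 × 10⁻⁴)·(+5.6) = 37.3307 psu.
Increase required: 37.3307 − 37.16 = 0.1707 psu.

37.33 psu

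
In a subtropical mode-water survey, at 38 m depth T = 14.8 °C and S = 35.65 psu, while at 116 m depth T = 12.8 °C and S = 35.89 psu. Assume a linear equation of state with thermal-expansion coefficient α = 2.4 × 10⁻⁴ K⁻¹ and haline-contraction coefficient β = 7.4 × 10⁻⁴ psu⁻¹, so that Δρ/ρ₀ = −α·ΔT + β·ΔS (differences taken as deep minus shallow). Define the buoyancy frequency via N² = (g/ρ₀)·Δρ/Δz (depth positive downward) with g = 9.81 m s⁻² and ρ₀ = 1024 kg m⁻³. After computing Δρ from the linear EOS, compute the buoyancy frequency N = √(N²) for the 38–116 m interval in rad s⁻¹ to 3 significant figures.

ΔT = -2.0 K, ΔS = +0.24 psu (deep − shallow).
Δρ/ρ₀ = −αΔT + βΔS = 4.80 × 10⁻⁴ + 1.776 × 10⁻⁴ = 6.576 × 10⁻⁴, so Δρ ≈ 0.6734 kg m⁻³.
N² = (g/ρ₀)·Δρ/Δz = g·(Δρ/ρ₀)/Δz = 9.81 × 6.576 × 10⁻⁴ / 78 = 8.2706 × 10⁻⁵ s⁻².
N = √(8.2706 × 10⁻⁵) = 9.0943 × 10⁻³ rad s⁻¹ ≈ 9.09 × 10⁻³ rad s⁻¹.

9.09 × 10⁻³ rad s⁻¹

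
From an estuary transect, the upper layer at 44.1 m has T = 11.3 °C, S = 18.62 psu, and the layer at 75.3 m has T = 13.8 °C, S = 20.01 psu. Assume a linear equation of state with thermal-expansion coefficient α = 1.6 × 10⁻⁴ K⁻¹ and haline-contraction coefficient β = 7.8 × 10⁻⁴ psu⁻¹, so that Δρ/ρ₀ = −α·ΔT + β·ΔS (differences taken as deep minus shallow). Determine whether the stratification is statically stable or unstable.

ΔT = 13.8 − 11.3 = +2.5 K and ΔS = 20.01 − 18.62 = +1.39 psu (deep − shallow).
−αΔT = -4.00 × 10⁻⁴; βΔS = 1.0842 × 10⁻³; sum Δρ/ρ₀ = 6.842 × 10⁻⁴.
Δρ/ρ₀ > 0, so Δρ > 0: deeper water is denser → statically stable.

stable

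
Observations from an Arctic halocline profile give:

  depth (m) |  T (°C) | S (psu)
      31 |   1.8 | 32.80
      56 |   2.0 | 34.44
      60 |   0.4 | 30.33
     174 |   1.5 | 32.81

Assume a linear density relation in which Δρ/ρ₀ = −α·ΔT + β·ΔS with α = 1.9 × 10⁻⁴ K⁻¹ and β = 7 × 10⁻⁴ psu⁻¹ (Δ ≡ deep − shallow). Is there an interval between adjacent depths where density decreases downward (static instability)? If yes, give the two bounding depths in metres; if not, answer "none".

56–60 m

Evaluate Δρ/ρ₀ = −αΔT + βΔS across each adjacent pair:
  31–56 m: −αΔT+βΔS = −(1.9 × 10⁻⁴)(+0.2)+(7 × 10⁻⁴)(+1.64) = 1.1 × 10⁻³ → stable
  56–60 m: −αΔT+βΔS = −(1.9 × 10⁻⁴)(-1.6)+(7 × 10⁻⁴)(-4.11) = -2.6 × 10⁻³ → UNSTABLE
  60–174 m: −αΔT+βΔS = −(1.9 × 10⁻⁴)(+1.1)+(7 × 10⁻⁴)(+2.48) = 1.5 × 10⁻³ → stable
The 56–60 m interval has Δρ < 0: lighter water underlies denser water.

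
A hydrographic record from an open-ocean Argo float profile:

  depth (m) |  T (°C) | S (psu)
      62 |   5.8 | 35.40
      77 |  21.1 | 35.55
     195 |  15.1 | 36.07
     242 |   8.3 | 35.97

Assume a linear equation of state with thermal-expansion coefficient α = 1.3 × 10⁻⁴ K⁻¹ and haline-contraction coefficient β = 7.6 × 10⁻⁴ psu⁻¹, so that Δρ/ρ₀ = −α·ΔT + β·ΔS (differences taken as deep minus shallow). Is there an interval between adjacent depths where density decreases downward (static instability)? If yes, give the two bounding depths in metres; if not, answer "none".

Evaluate Δρ/ρ₀ = −αΔT + βΔS across each adjacent pair:
  62–77 m: −αΔT+βΔS = −(1.3 × 10⁻⁴)(+15.3)+(7.6 × 10⁻⁴)(+0.15) = -1.9 × 10⁻³ → UNSTABLE
  77–195 m: −αΔT+βΔS = −(1.3 × 10⁻⁴)(-6.0)+(7.6 × 10⁻⁴)(+0.52) = 1.2 × 10⁻³ → stable
  195–242 m: −αΔT+βΔS = −(1.3 × 10⁻⁴)(-6.8)+(7.6 × 10⁻⁴)(-0.10) = 8.1 × 10⁻⁴ → stable
The 62–77 m interval has Δρ < 0: lighter water underlies denser water.

62–77 m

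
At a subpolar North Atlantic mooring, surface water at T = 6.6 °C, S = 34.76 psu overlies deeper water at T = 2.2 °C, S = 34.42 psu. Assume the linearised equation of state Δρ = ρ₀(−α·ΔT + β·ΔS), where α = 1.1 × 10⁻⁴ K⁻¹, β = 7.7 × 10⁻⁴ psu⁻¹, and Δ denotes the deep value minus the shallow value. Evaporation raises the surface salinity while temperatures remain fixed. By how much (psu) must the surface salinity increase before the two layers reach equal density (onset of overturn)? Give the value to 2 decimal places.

Neutral buoyancy requires −α(T_deep − T_surf) + β(S_deep − S_surf′) = 0.
S_surf′ = S_deep − (α/β)·ΔT = 34.42 − (1.1 × 10⁻⁴/7.7 × 10⁻⁴)·(-4.4) = 35.0486 psu.
Increase required: 35.0486 − 34.76 = 0.2886 psu.

0.29 psu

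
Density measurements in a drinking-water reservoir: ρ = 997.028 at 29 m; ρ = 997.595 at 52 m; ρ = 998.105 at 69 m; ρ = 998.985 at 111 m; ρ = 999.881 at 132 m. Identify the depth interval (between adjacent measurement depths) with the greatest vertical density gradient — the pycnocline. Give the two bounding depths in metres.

Compute the density gradient over each adjacent pair:
  29–52 m: Δρ/Δz = 0.567/23 = 0.025 kg m⁻⁴
  52–69 m: Δρ/Δz = 0.510/17 = 0.030 kg m⁻⁴
  69–111 m: Δρ/Δz = 0.880/42 = 0.021 kg m⁻⁴
  111–132 m: Δρ/Δz = 0.896/21 = 0.043 kg m⁻⁴
The largest gradient is in the 111–132 m interval — the pycnocline.

111–132 m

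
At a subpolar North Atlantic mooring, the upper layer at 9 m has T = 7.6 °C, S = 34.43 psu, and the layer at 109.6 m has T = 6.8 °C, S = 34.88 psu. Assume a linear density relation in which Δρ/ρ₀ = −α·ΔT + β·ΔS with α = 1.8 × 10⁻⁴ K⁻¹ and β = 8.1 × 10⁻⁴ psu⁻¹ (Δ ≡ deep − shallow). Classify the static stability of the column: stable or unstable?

stable

ΔT = 6.8 − 7.6 = -0.8 K and ΔS = 34.88 − 34.43 = +0.45 psu (deep − shallow).
−αΔT = 1.44 × 10⁻⁴; βΔS = 3.645 × 10⁻⁴; sum Δρ/ρ₀ = 5.085 × 10⁻⁴.
Δρ/ρ₀ > 0, so Δρ > 0: deeper water is denser → statically stable.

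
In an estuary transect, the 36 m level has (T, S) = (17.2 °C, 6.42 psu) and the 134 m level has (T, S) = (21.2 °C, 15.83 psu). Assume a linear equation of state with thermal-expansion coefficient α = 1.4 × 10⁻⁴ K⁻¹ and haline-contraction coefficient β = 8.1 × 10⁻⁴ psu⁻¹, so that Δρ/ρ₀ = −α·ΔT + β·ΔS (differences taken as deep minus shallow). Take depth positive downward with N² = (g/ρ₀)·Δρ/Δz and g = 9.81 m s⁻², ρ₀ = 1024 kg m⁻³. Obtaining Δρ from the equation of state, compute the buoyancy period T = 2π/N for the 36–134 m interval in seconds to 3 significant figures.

ΔT = +4.0 K, ΔS = +9.41 psu (deep − shallow).
Δρ/ρ₀ = −αΔT + βΔS = -5.60 × 10⁻⁴ + 7.6221 × 10⁻³ = 7.0621 × 10⁻³, so Δρ ≈ 7.232 kg m⁻³.
N² = (g/ρ₀)·Δρ/Δz = g·(Δρ/ρ₀)/Δz = 9.81 × 7.0621 × 10⁻³ / 98 = 7.0693 × 10⁻⁴ s⁻².
N = √(7.0693 × 10⁻⁴) = 0.026588 rad s⁻¹ → T = 2π/N = 236.32 s ≈ 236 s.

236 s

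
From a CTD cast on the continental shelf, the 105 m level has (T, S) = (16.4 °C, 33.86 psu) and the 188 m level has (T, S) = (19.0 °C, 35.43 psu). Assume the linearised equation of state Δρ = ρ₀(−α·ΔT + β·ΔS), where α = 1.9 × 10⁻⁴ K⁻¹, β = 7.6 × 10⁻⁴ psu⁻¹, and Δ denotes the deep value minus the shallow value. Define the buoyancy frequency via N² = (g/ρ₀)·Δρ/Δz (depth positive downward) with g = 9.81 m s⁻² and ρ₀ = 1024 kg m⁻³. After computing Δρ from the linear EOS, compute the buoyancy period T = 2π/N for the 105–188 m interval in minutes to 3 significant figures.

ΔT = +2.6 K, ΔS = +1.57 psu (deep − shallow).
Δρ/ρ₀ = −αΔT + βΔS = -4.94 × 10⁻⁴ + 1.1932 × 10⁻³ = 6.992 × 10⁻⁴, so Δρ ≈ 0.7160 kg m⁻³.
N² = (g/ρ₀)·Δρ/Δz = g·(Δρ/ρ₀)/Δz = 9.81 × 6.992 × 10⁻⁴ / 83 = 8.2640 × 10⁻⁵ s⁻².
N = √(8.2640 × 10⁻⁵) = 9.0907 × 10⁻³ rad s⁻¹ → T = 2π/N = 691.17 s = 11.519 min ≈ 11.5 min.

11.5 min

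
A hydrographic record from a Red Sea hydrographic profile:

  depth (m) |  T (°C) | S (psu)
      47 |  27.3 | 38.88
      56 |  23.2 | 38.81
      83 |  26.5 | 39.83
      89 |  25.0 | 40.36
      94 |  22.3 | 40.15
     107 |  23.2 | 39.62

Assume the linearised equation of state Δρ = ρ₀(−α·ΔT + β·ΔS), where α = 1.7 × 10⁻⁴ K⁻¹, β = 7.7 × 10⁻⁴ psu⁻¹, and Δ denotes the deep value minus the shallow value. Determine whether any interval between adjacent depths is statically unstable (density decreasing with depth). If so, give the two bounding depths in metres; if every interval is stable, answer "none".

94–107 m

Evaluate Δρ/ρ₀ = −αΔT + βΔS across each adjacent pair:
  47–56 m: −αΔT+βΔS = −(1.7 × 10⁻⁴)(-4.1)+(7.7 × 10⁻⁴)(-0.07) = 6.4 × 10⁻⁴ → stable
  56–83 m: −αΔT+βΔS = −(1.7 × 10⁻⁴)(+3.3)+(7.7 × 10⁻⁴)(+1.02) = 2.2 × 10⁻⁴ → stable
  83–89 m: −αΔT+βΔS = −(1.7 × 10⁻⁴)(-1.5)+(7.7 × 10⁻⁴)(+0.53) = 6.6 × 10⁻⁴ → stable
  89–94 m: −αΔT+βΔS = −(1.7 × 10⁻⁴)(-2.7)+(7.7 × 10⁻⁴)(-0.21) = 3.0 × 10⁻⁴ → stable
  94–107 m: −αΔT+βΔS = −(1.7 × 10⁻⁴)(+0.9)+(7.7 × 10⁻⁴)(-0.53) = -5.6 × 10⁻⁴ → UNSTABLE
The 94–107 m interval has Δρ < 0: lighter water underlies denser water.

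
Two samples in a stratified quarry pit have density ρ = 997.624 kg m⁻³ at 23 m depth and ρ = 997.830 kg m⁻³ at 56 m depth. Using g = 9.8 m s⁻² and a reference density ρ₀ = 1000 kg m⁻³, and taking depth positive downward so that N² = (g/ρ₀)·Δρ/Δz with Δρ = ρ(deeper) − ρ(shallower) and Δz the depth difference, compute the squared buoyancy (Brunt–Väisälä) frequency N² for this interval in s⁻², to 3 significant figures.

Δρ = 997.830 − 997.624 = 0.206 kg m⁻³ over Δz = 56 − 23 = 33 m.
N² = (9.8/1000) × (0.206/33) = 6.1176 × 10⁻⁵ s⁻² ≈ 6.12 × 10⁻⁵ s⁻².

6.12 × 10⁻⁵ s⁻²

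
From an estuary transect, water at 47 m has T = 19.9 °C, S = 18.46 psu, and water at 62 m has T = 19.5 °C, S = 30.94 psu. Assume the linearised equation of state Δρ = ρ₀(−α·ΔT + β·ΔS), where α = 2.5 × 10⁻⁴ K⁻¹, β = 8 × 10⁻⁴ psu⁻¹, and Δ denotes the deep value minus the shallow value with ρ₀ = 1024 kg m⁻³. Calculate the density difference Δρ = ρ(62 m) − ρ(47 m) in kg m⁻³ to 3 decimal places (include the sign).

+10.326 kg m⁻³

ΔT = -0.4 K, ΔS = +12.48 psu (deep − shallow).
Δρ/ρ₀ = −(2.5 × 10⁻⁴)(-0.4) + (8 × 10⁻⁴)(+12.48) = 0.010084.
Δρ = 1024 × (0.010084) = +10.326 kg m⁻³.
Positive Δρ: denser below, stable.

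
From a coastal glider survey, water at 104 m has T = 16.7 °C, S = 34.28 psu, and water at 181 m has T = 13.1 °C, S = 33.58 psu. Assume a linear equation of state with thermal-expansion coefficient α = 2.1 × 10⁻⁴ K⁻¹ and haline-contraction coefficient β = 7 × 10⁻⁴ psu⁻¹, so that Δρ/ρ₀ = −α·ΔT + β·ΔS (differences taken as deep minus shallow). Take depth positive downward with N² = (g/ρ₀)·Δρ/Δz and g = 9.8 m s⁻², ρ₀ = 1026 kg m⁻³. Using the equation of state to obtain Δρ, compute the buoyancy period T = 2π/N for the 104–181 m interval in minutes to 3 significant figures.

18.0 min

ΔT = -3.6 K, ΔS = -0.70 psu (deep − shallow).
Δρ/ρ₀ = −αΔT + βΔS = 7.56 × 10⁻⁴ − 4.90 × 10⁻⁴ = 2.66 × 10⁻⁴, so Δρ ≈ 0.2729 kg m⁻³.
N² = (g/ρ₀)·Δρ/Δz = g·(Δρ/ρ₀)/Δz = 9.8 × 2.66 × 10⁻⁴ / 77 = 3.3855 × 10⁻⁵ s⁻².
N = √(3.3855 × 10⁻⁵) = 5.8185 × 10⁻³ rad s⁻¹ → T = 2π/N = 1.0799 × 10³ s = 17.998 min ≈ 18.0 min.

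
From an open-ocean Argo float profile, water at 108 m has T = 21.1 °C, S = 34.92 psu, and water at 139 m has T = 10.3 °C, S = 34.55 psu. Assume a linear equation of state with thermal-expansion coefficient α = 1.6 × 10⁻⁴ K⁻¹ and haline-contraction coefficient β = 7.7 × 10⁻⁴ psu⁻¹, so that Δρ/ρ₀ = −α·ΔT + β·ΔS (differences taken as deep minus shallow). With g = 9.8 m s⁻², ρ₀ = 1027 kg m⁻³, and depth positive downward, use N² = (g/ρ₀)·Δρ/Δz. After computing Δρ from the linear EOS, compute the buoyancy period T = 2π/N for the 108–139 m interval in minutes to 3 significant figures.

ΔT = -10.8 K, ΔS = -0.37 psu (deep − shallow).
Δρ/ρ₀ = −αΔT + βΔS = 1.728 × 10⁻³ − 2.849 × 10⁻⁴ = 1.4431 × 10⁻³, so Δρ ≈ 1.482 kg m⁻³.
N² = (g/ρ₀)·Δρ/Δz = g·(Δρ/ρ₀)/Δz = 9.8 × 1.4431 × 10⁻³ / 31 = 4.5621 × 10⁻⁴ s⁻².
N = √(4.5621 × 10⁻⁴) = 0.021359 rad s⁻¹ → T = 2π/N = 294.17 s = 4.9028 min ≈ 4.90 min.

4.90 min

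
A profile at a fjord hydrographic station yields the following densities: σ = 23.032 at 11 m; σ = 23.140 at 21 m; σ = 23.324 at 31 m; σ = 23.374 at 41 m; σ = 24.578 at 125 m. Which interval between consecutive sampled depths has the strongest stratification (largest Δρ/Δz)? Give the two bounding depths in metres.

Compute the density gradient over each adjacent pair:
  11–21 m: Δρ/Δz = 0.108/10 = 0.011 kg m⁻⁴
  21–31 m: Δρ/Δz = 0.184/10 = 0.018 kg m⁻⁴
  31–41 m: Δρ/Δz = 0.050/10 = 5.0 × 10⁻³ kg m⁻⁴
  41–125 m: Δρ/Δz = 1.204/84 = 0.014 kg m⁻⁴
The largest gradient is in the 21–31 m interval — the pycnocline.

21–31 m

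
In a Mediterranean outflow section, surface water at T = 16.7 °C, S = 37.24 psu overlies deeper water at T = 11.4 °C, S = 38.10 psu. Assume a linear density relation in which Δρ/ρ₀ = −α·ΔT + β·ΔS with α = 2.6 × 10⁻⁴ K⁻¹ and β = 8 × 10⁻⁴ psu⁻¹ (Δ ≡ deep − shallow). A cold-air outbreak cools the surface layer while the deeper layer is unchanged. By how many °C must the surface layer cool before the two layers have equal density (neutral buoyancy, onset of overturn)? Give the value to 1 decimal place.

7.9 °C

Neutral buoyancy requires Δρ = 0, i.e. −α(T_deep − T_surf′) + β(S_deep − S_surf) = 0.
T_surf′ = T_deep − (β/α)·ΔS = 11.4 − (8 × 10⁻⁴/2.6 × 10⁻⁴)·(+0.86) = 8.754 °C.
Cooling required: 16.7 − (8.754) = 7.946 °C.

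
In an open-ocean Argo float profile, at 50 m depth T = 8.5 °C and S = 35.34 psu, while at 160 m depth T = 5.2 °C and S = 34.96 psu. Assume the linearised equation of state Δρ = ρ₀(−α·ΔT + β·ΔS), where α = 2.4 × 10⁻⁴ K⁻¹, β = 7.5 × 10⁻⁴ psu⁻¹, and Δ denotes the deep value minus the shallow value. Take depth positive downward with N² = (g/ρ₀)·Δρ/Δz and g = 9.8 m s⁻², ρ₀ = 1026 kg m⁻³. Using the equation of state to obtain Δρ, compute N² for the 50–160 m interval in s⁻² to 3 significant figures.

ΔT = -3.3 K, ΔS = -0.38 psu (deep − shallow).
Δρ/ρ₀ = −αΔT + βΔS = 7.92 × 10⁻⁴ − 2.85 × 10⁻⁴ = 5.07 × 10⁻⁴, so Δρ ≈ 0.5202 kg m⁻³.
N² = (g/ρ₀)·Δρ/Δz = g·(Δρ/ρ₀)/Δz = 9.8 × 5.07 × 10⁻⁴ / 110 = 4.5169 × 10⁻⁵ s⁻² ≈ 4.52 × 10⁻⁵ s⁻².

4.52 × 10⁻⁵ s⁻²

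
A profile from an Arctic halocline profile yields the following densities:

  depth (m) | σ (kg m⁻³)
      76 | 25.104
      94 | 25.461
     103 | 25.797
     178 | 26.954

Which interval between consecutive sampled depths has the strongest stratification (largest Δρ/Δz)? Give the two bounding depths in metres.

94–103 m

Compute the density gradient over each adjacent pair:
  76–94 m: Δρ/Δz = 0.357/18 = 0.020 kg m⁻⁴
  94–103 m: Δρ/Δz = 0.336/9 = 0.037 kg m⁻⁴
  103–178 m: Δρ/Δz = 1.157/75 = 0.015 kg m⁻⁴
The largest gradient is in the 94–103 m interval — the pycnocline.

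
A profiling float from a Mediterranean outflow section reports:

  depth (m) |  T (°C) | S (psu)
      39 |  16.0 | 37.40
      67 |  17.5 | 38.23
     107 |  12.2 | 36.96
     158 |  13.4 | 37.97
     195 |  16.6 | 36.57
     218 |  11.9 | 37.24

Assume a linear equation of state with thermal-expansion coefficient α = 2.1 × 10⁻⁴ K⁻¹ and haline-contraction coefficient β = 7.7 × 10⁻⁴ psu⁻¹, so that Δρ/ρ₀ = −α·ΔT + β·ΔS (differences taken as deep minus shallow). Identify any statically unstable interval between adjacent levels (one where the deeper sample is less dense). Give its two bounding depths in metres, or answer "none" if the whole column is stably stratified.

Evaluate Δρ/ρ₀ = −αΔT + βΔS across each adjacent pair:
  39–67 m: −αΔT+βΔS = −(2.1 × 10⁻⁴)(+1.5)+(7.7 × 10⁻⁴)(+0.83) = 3.2 × 10⁻⁴ → stable
  67–107 m: −αΔT+βΔS = −(2.1 × 10⁻⁴)(-5.3)+(7.7 × 10⁻⁴)(-1.27) = 1.4 × 10⁻⁴ → stable
  107–158 m: −αΔT+βΔS = −(2.1 × 10⁻⁴)(+1.2)+(7.7 × 10⁻⁴)(+1.01) = 5.3 × 10⁻⁴ → stable
  158–195 m: −αΔT+βΔS = −(2.1 × 10⁻⁴)(+3.2)+(7.7 × 10⁻⁴)(-1.40) = -1.8 × 10⁻³ → UNSTABLE
  195–218 m: −αΔT+βΔS = −(2.1 × 10⁻⁴)(-4.7)+(7.7 × 10⁻⁴)(+0.67) = 1.5 × 10⁻³ → stable
The 158–195 m interval has Δρ < 0: lighter water underlies denser water.

158–195 m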